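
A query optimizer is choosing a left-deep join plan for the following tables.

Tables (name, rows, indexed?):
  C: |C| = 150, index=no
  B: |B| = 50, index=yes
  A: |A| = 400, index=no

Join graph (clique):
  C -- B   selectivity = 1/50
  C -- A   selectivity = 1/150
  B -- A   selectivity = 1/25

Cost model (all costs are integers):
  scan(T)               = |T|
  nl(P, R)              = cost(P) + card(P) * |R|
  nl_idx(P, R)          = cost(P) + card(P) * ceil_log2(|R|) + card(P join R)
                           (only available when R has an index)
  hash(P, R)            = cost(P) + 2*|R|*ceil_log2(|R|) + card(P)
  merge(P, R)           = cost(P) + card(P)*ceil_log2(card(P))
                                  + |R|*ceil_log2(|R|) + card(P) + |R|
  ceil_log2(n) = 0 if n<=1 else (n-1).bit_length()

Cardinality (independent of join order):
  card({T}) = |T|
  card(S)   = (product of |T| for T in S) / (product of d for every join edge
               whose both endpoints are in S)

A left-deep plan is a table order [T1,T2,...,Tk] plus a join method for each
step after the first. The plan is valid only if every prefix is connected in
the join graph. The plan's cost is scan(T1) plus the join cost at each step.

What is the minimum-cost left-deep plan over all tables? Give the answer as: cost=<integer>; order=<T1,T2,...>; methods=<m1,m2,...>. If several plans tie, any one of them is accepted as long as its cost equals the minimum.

cost=4200; order=A,C,B; methods=hash,hash

Selinger DP (subsets sized 1..n):
  {C}: scan cost=150, card=150
  {B}: scan cost=50, card=50
  {A}: scan cost=400, card=400
  {BC}: card=150; try (B,hash)→900, (B,nl_idx)→1200, (C,merge)→1750, (B,merge)→1850, (C,hash)→2500, (C,nl)→7550 …(+1); best=900 via (B,hash)
  {AC}: card=400; try (C,hash)→3200, (A,merge)→5500, (C,merge)→5750, (A,hash)→7500, (A,nl)→60150, (C,nl)→60400; best=3200 via (C,hash)
  {AB}: card=800; try (B,hash)→1400, (B,nl_idx)→3600, (A,merge)→4400, (B,merge)→4750, (A,hash)→7300, (A,nl)→20050 …(+1); best=1400 via (B,hash)
  {ABC}: card=16; try (B,hash)→4200, (C,hash)→4600, (B,nl_idx)→5616, (A,merge)→6250, (B,merge)→7550, (A,hash)→8250 …(+4); best=4200 via (B,hash)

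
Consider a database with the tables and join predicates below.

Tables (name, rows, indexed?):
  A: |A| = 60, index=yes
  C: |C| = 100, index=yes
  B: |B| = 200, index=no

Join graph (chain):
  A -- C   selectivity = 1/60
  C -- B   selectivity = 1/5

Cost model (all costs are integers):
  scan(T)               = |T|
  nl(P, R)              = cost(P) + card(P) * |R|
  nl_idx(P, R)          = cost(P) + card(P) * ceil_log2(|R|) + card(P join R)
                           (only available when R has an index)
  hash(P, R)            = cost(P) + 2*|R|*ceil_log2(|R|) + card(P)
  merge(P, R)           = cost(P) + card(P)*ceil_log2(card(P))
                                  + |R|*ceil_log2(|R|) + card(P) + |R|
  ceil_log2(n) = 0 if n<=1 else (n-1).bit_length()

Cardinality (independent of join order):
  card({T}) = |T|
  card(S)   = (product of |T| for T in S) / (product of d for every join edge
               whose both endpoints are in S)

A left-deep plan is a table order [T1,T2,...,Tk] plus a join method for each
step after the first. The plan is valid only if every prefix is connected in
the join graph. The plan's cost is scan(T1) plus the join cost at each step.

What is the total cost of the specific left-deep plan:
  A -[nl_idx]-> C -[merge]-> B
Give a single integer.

step 1: scan A: cost=60, card=60
step 2: join C via nl_idx
    card(P join C) = 60*100/(60) = 100
    cost = 60 + 60*7 + 100 = 580
step 3: join B via merge
    card(P join B) = 100*200/(5) = 4000
    cost = 580 + 100*7 + 200*8 + 100 + 200 = 3180

3180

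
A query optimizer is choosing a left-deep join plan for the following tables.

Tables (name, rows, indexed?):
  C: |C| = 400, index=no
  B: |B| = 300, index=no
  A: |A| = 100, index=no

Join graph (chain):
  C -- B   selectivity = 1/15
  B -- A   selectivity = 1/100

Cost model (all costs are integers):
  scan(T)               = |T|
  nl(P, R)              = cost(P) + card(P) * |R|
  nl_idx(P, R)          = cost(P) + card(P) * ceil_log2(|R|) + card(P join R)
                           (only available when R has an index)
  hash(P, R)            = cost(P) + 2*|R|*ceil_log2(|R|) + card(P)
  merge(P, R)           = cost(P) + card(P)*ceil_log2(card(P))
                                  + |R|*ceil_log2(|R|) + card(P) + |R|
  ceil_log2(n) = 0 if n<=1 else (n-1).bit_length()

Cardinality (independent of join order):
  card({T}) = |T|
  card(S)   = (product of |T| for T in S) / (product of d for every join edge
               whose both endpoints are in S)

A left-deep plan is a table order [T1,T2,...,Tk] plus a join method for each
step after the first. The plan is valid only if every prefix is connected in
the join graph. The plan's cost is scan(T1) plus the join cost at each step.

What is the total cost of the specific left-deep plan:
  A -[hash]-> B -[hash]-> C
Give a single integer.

13100

step 1: scan A: cost=100, card=100
step 2: join B via hash
    card(P join B) = 100*300/(100) = 300
    cost = 100 + 2*300*9 + 100 = 5600
step 3: join C via hash
    card(P join C) = 300*400/(15) = 8000
    cost = 5600 + 2*400*9 + 300 = 13100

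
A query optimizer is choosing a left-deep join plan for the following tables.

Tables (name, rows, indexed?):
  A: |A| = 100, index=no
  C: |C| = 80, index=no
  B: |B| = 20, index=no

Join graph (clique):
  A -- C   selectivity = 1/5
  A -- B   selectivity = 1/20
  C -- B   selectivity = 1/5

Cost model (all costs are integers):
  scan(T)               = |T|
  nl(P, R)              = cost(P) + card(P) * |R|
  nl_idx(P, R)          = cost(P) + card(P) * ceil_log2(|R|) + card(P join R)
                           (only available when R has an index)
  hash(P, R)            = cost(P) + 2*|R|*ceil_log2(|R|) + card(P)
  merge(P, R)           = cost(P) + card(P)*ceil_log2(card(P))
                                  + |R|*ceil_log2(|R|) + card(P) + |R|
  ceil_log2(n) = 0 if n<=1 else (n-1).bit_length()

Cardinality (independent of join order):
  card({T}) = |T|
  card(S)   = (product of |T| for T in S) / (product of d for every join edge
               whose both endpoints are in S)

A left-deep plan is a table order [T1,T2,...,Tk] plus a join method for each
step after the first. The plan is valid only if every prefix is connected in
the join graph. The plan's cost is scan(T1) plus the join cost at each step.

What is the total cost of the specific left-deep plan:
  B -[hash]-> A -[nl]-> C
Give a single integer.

step 1: scan B: cost=20, card=20
step 2: join A via hash
    card(P join A) = 20*100/(20) = 100
    cost = 20 + 2*100*7 + 20 = 1440
step 3: join C via nl
    card(P join C) = 100*80/(5*5) = 320
    cost = 1440 + 100*80 = 9440

9440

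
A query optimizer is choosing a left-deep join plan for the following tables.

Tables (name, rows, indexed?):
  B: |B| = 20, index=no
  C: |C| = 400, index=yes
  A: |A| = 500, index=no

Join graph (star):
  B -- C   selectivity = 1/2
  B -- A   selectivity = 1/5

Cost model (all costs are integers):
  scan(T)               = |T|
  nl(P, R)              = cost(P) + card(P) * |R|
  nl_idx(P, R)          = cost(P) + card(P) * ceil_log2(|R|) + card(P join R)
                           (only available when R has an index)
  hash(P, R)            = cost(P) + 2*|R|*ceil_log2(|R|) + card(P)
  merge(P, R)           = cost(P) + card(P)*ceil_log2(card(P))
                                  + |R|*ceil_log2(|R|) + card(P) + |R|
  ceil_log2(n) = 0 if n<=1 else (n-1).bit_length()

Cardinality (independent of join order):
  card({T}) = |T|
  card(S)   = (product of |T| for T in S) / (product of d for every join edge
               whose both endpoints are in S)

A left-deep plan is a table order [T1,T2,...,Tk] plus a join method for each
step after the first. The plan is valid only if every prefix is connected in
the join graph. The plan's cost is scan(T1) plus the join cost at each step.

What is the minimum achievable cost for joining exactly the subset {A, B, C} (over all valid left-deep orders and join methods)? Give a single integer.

10400

Selinger DP over subsets of {A,B,C}:
  {B}: scan cost=20, card=20
  {C}: scan cost=400, card=400
  {A}: scan cost=500, card=500
  {BC}: card=4000; try (B,hash)→1000, (C,merge)→4140, (C,nl_idx)→4200, (B,merge)→4520, (C,hash)→7240, (C,nl)→8020 …(+1); best=1000 via (B,hash)
  {AB}: card=2000; try (B,hash)→1200, (A,merge)→5140, (B,merge)→5620, (A,hash)→9040, (A,nl)→10020, (B,nl)→10500; best=1200 via (B,hash)
  {ABC}: card=400000; try (C,hash)→10400, (A,hash)→14000, (C,merge)→29200, (A,merge)→58000, (C,nl_idx)→419200, (C,nl)→801200 …(+1); best=10400 via (C,hash)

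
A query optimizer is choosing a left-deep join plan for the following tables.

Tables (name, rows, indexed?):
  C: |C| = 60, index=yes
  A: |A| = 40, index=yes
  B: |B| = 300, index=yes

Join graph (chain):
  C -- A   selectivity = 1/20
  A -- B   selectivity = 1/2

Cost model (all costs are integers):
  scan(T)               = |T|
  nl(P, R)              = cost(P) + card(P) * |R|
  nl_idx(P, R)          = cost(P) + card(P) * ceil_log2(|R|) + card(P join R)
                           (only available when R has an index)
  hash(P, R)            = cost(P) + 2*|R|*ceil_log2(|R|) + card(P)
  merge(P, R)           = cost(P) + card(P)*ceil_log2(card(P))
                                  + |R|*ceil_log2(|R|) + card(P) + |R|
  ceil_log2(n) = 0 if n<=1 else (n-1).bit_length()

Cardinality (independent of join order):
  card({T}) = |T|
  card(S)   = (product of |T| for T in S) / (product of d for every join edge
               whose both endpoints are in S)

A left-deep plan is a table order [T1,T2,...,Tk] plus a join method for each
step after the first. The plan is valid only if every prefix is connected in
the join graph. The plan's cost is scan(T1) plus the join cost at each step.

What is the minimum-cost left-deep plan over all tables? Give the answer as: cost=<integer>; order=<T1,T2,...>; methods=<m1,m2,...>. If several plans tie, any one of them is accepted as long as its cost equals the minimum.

cost=4360; order=A,C,B; methods=nl_idx,merge

Selinger DP (subsets sized 1..n):
  {C}: scan cost=60, card=60
  {A}: scan cost=40, card=40
  {B}: scan cost=300, card=300
  {AC}: card=120; try (C,nl_idx)→400, (A,nl_idx)→540, (A,hash)→600, (C,merge)→740, (A,merge)→760, (C,hash)→800 …(+2); best=400 via (C,nl_idx)
  {AB}: card=6000; try (A,hash)→1080, (B,merge)→3320, (A,merge)→3580, (B,hash)→5480, (B,nl_idx)→6400, (A,nl_idx)→8100 …(+2); best=1080 via (A,hash)
  {ABC}: card=18000; try (B,merge)→4360, (B,hash)→5920, (C,hash)→7800, (B,nl_idx)→19480, (B,nl)→36400, (C,nl_idx)→55080 …(+2); best=4360 via (B,merge)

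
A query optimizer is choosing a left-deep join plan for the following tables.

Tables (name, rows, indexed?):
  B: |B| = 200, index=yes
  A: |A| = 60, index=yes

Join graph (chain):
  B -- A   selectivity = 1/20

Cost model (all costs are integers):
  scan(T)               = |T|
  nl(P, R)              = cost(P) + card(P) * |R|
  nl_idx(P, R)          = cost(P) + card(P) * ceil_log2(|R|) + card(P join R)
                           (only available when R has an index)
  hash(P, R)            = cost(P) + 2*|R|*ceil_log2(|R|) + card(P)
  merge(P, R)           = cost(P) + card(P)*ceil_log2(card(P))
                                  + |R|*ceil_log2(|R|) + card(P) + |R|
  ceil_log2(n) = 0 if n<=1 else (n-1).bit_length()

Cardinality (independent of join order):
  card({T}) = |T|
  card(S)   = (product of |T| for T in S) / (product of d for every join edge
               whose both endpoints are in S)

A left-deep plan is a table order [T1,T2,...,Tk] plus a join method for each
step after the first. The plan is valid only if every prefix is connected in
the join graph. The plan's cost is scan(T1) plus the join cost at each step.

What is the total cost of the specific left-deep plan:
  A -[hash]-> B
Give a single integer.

3320

step 1: scan A: cost=60, card=60
step 2: join B via hash
    card(P join B) = 60*200/(20) = 600
    cost = 60 + 2*200*8 + 60 = 3320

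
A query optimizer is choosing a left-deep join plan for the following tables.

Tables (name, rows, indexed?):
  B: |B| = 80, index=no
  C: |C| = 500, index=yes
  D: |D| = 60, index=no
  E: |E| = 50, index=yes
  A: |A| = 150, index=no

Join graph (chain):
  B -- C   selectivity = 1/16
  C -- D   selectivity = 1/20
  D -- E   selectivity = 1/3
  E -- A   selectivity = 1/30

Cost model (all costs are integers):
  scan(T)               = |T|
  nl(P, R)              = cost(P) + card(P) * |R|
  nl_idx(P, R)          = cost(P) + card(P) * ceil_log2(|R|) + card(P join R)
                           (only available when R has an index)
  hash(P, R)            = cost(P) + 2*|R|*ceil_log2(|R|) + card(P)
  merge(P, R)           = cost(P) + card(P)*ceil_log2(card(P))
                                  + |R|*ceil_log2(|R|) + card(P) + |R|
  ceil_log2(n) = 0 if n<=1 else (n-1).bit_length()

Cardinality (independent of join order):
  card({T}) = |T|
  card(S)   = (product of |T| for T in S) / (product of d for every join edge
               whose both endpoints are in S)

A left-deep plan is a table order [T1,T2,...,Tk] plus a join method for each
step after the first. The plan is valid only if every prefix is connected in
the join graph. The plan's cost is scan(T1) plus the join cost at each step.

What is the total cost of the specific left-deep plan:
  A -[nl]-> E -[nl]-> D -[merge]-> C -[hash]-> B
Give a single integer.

223770

step 1: scan A: cost=150, card=150
step 2: join E via nl
    card(P join E) = 150*50/(30) = 250
    cost = 150 + 150*50 = 7650
step 3: join D via nl
    card(P join D) = 250*60/(3) = 5000
    cost = 7650 + 250*60 = 22650
step 4: join C via merge
    card(P join C) = 5000*500/(20) = 125000
    cost = 22650 + 5000*13 + 500*9 + 5000 + 500 = 97650
step 5: join B via hash
    card(P join B) = 125000*80/(16) = 625000
    cost = 97650 + 2*80*7 + 125000 = 223770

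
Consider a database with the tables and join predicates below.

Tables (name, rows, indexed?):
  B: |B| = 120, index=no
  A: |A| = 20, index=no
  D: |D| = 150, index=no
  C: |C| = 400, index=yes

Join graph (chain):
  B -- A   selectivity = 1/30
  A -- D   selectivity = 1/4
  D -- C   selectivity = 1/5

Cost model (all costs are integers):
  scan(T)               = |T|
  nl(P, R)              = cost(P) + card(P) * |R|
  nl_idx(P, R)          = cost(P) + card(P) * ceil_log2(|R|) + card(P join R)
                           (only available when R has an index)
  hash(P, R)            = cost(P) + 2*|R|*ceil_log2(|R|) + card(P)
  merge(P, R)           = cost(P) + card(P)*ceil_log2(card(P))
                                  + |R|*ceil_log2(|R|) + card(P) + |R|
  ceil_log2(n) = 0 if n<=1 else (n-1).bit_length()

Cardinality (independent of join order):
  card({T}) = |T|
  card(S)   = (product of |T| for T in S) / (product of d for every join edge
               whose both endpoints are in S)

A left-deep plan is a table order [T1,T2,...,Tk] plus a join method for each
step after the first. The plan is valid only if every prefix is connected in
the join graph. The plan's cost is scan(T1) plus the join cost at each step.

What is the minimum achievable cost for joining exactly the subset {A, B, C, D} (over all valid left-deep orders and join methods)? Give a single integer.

Selinger DP over subsets of {A,B,C,D}:
  {B}: scan cost=120, card=120
  {A}: scan cost=20, card=20
  {D}: scan cost=150, card=150
  {C}: scan cost=400, card=400
  {AB}: card=80; try (A,hash)→440, (B,merge)→1100, (A,merge)→1200, (B,hash)→1720, (B,nl)→2420, (A,nl)→2520; best=440 via (A,hash)
  {AD}: card=750; try (A,hash)→500, (D,merge)→1490, (A,merge)→1620, (D,hash)→2440, (D,nl)→3020, (A,nl)→3150; best=500 via (A,hash)
  {CD}: card=12000; try (D,hash)→3200, (C,merge)→5500, (D,merge)→5750, (C,hash)→7500, (C,nl_idx)→13500, (C,nl)→60150 …(+1); best=3200 via (D,hash)
  {ABD}: card=3000; try (D,merge)→2430, (D,hash)→2920, (B,hash)→2930, (B,merge)→9710, (D,nl)→12440, (B,nl)→90500; best=2430 via (D,merge)
  {ACD}: card=60000; try (C,hash)→8450, (C,merge)→12750, (A,hash)→15400, (C,nl_idx)→67250, (A,merge)→183320, (A,nl)→243200 …(+1); best=8450 via (C,hash)
  {ABCD}: card=240000; try (C,hash)→12630, (C,merge)→45430, (B,hash)→70130, (C,nl_idx)→269430, (B,merge)→1029410, (C,nl)→1202430 …(+1); best=12630 via (C,hash)

12630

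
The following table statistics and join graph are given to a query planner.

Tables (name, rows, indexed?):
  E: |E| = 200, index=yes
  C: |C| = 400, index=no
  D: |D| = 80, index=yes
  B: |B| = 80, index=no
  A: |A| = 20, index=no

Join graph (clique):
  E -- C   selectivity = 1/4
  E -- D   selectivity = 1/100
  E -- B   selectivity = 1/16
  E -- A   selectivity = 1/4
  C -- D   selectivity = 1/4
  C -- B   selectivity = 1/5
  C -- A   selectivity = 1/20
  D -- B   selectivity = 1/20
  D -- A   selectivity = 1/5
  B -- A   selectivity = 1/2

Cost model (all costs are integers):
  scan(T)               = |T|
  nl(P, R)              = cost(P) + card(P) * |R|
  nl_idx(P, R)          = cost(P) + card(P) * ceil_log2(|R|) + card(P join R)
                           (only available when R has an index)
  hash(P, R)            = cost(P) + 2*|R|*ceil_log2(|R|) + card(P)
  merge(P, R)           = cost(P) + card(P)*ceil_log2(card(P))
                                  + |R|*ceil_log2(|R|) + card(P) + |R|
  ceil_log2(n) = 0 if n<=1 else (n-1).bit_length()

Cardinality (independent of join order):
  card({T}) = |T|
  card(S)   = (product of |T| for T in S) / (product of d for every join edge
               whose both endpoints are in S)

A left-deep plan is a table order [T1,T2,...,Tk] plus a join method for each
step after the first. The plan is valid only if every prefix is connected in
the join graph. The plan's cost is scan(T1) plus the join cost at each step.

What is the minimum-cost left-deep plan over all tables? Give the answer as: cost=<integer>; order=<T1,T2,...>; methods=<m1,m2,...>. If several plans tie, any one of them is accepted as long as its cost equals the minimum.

Selinger DP (subsets sized 1..n):
  {E}: scan cost=200, card=200
  {C}: scan cost=400, card=400
  {D}: scan cost=80, card=80
  {B}: scan cost=80, card=80
  {A}: scan cost=20, card=20
  {CE}: card=20000; try (E,hash)→4000, (C,merge)→6000, (E,merge)→6200, (C,hash)→7600, (E,nl_idx)→23600, (C,nl)→80200 …(+1); best=4000 via (E,hash)
  {DE}: card=160; try (E,nl_idx)→880, (D,hash)→1520, (D,nl_idx)→1760, (E,merge)→2520, (D,merge)→2640, (E,hash)→3360 …(+2); best=880 via (E,nl_idx)
  {BE}: card=1000; try (B,hash)→1520, (E,nl_idx)→1720, (E,merge)→2520, (B,merge)→2640, (E,hash)→3360, (E,nl)→16080 …(+1); best=1520 via (B,hash)
  {AE}: card=1000; try (A,hash)→600, (E,nl_idx)→1180, (E,merge)→1940, (A,merge)→2120, (E,hash)→3240, (E,nl)→4020 …(+1); best=600 via (A,hash)
  {CD}: card=8000; try (D,hash)→1920, (C,merge)→4720, (D,merge)→5040, (C,hash)→7360, (D,nl_idx)→11200, (C,nl)→32080 …(+1); best=1920 via (D,hash)
  {BC}: card=6400; try (B,hash)→1920, (C,merge)→4720, (B,merge)→5040, (C,hash)→7360, (C,nl)→32080, (B,nl)→32400; best=1920 via (B,hash)
  {AC}: card=400; try (A,hash)→1000, (C,merge)→4140, (A,merge)→4520, (C,hash)→7240, (C,nl)→8020, (A,nl)→8400; best=1000 via (A,hash)
  {BD}: card=320; try (D,nl_idx)→960, (D,hash)→1280, (B,hash)→1280, (D,merge)→1360, (B,merge)→1360, (D,nl)→6480 …(+1); best=960 via (D,nl_idx)
  {AD}: card=320; try (A,hash)→360, (D,nl_idx)→480, (D,merge)→780, (A,merge)→840, (D,hash)→1160, (D,nl)→1620 …(+1); best=360 via (A,hash)
  {AB}: card=800; try (A,hash)→360, (B,merge)→780, (A,merge)→840, (B,hash)→1160, (B,nl)→1620, (A,nl)→1680; best=360 via (A,hash)
  {CDE}: card=4000; try (C,merge)→6320, (C,hash)→8240, (E,hash)→13120, (D,hash)→25120, (C,nl)→64880, (E,nl_idx)→69920 …(+5); best=6320 via (C,merge)
  {BCE}: card=20000; try (C,hash)→9720, (E,hash)→11520, (C,merge)→16520, (B,hash)→25120, (E,nl_idx)→73120, (E,merge)→93320 …(+4); best=9720 via (C,hash)
  {ACE}: card=5000; try (E,hash)→4600, (E,merge)→6800, (C,hash)→8800, (E,nl_idx)→9200, (C,merge)→15600, (A,hash)→24200 …(+4); best=4600 via (E,hash)
  {BDE}: card=40; try (B,hash)→2160, (B,merge)→2960, (E,nl_idx)→3560, (D,hash)→3640, (E,hash)→4480, (E,merge)→5960 …(+5); best=2160 via (B,hash)
  {ADE}: card=160; try (A,hash)→1240, (A,merge)→2440, (D,hash)→2720, (E,nl_idx)→3080, (E,hash)→3880, (A,nl)→4080 …(+5); best=1240 via (A,hash)
  {ABE}: card=2500; try (B,hash)→2720, (A,hash)→2720, (E,hash)→4360, (E,nl_idx)→9260, (E,merge)→10960, (B,merge)→12240 …(+4); best=2720 via (B,hash)
  {BCD}: card=6400; try (C,merge)→8160, (C,hash)→8480, (D,hash)→9440, (B,hash)→11040, (D,nl_idx)→53120, (D,merge)→92160 …(+4); best=8160 via (C,merge)
  {ACD}: card=1600; try (D,hash)→2520, (D,nl_idx)→5400, (D,merge)→5640, (C,merge)→7560, (C,hash)→7880, (A,hash)→10120 …(+4); best=2520 via (D,hash)
  {ABC}: card=3200; try (B,hash)→2520, (B,merge)→5640, (C,hash)→8360, (A,hash)→8520, (C,merge)→13160, (B,nl)→33000 …(+3); best=2520 via (B,hash)
  {ABD}: card=640; try (A,hash)→1480, (B,hash)→1800, (D,hash)→2280, (B,merge)→4200, (A,merge)→4280, (D,nl_idx)→6600 …(+4); best=1480 via (A,hash)
  {BCDE}: card=200; try (C,merge)→6440, (C,hash)→9400, (B,hash)→11440, (E,hash)→17760, (C,nl)→18160, (D,hash)→30840 …(+8); best=6440 via (C,merge)
  {ACDE}: card=200; try (C,merge)→6680, (E,hash)→7320, (C,hash)→8600, (A,hash)→10520, (D,hash)→10720, (E,nl_idx)→15520 …(+8); best=6680 via (C,merge)
  {ABCE}: card=2500; try (E,hash)→8920, (B,hash)→10720, (C,hash)→12420, (A,hash)→29920, (E,nl_idx)→30620, (C,merge)→39220 …(+7); best=8920 via (E,hash)
  {ABDE}: card=20; try (A,hash)→2400, (B,hash)→2520, (A,merge)→2560, (A,nl)→2960, (B,merge)→3320, (E,hash)→5320 …(+8); best=2400 via (A,hash)
  {ABCD}: card=640; try (B,hash)→5240, (D,hash)→6840, (C,hash)→9320, (C,merge)→12520, (A,hash)→14760, (B,merge)→22360 …(+7); best=5240 via (B,hash)
  {ABCDE}: card=5; try (C,merge)→6520, (A,hash)→6840, (B,hash)→8000, (A,merge)→8360, (E,hash)→9080, (B,merge)→9120 …(+11); best=6520 via (C,merge)

cost=6520; order=D,E,B,A,C; methods=nl_idx,hash,hash,merge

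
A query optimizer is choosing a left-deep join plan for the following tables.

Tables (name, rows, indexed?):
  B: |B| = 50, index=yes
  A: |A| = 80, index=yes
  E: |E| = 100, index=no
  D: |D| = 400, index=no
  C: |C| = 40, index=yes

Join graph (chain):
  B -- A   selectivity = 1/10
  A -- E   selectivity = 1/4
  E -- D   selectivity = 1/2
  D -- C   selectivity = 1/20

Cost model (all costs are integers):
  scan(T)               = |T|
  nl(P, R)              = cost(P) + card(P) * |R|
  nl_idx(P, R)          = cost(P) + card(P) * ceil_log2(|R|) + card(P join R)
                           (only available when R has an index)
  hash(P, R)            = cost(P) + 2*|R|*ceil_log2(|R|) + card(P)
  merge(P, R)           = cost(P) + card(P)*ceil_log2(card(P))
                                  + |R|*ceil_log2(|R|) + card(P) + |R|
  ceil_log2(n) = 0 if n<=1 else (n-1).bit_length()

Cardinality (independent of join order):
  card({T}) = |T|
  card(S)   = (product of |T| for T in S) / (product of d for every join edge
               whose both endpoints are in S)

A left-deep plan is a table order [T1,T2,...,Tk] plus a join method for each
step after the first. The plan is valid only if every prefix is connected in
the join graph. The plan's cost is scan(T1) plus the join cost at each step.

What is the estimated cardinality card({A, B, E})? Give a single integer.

Tables in S: A(80), B(50), E(100)
Edges inside S: B-A(d=10), A-E(d=4)
numerator = 80 * 50 * 100 = 400000
denominator = 10 * 4 = 40
card(S) = 400000 / 40 = 10000

10000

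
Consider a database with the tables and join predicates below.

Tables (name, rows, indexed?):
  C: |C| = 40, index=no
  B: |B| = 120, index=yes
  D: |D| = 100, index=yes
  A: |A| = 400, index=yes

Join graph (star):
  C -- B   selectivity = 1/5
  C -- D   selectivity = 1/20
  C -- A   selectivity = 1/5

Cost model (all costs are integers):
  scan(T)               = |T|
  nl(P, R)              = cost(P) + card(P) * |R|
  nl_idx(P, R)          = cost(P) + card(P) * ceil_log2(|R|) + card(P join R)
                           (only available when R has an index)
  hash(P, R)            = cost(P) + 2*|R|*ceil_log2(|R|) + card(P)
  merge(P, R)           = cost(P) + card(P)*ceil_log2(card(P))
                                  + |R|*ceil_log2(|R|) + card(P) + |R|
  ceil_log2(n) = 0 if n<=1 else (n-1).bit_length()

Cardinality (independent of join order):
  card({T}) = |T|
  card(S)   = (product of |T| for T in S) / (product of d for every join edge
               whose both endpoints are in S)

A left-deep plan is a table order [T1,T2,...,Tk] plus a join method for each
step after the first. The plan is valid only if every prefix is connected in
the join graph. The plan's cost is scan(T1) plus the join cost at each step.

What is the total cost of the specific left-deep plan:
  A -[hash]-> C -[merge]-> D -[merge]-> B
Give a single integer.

step 1: scan A: cost=400, card=400
step 2: join C via hash
    card(P join C) = 400*40/(5) = 3200
    cost = 400 + 2*40*6 + 400 = 1280
step 3: join D via merge
    card(P join D) = 3200*100/(20) = 16000
    cost = 1280 + 3200*12 + 100*7 + 3200 + 100 = 43680
step 4: join B via merge
    card(P join B) = 16000*120/(5) = 384000
    cost = 43680 + 16000*14 + 120*7 + 16000 + 120 = 284640

284640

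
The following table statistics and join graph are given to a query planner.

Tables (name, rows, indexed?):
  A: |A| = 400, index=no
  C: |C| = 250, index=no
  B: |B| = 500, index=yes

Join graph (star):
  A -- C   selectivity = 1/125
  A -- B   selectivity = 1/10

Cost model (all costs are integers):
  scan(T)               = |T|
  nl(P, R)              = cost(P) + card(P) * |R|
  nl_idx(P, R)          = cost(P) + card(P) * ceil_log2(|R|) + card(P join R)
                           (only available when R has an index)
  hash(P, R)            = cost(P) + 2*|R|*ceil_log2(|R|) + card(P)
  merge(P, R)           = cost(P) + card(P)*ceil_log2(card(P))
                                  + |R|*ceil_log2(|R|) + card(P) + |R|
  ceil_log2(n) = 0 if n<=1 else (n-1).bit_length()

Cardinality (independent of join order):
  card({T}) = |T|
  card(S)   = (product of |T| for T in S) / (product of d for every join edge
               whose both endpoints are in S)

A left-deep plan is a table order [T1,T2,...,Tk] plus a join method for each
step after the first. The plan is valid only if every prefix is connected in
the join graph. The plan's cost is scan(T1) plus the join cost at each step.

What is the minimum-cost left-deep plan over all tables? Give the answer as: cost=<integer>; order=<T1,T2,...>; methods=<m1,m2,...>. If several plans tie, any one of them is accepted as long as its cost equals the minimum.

cost=14600; order=A,C,B; methods=hash,hash

Selinger DP (subsets sized 1..n):
  {A}: scan cost=400, card=400
  {C}: scan cost=250, card=250
  {B}: scan cost=500, card=500
  {AC}: card=800; try (C,hash)→4800, (A,merge)→6500, (C,merge)→6650, (A,hash)→7700, (A,nl)→100250, (C,nl)→100400; best=4800 via (C,hash)
  {AB}: card=20000; try (A,hash)→8200, (B,merge)→9400, (A,merge)→9500, (B,hash)→9800, (B,nl_idx)→24000, (B,nl)→200400 …(+1); best=8200 via (A,hash)
  {ABC}: card=40000; try (B,hash)→14600, (B,merge)→18600, (C,hash)→32200, (B,nl_idx)→52000, (C,merge)→330450, (B,nl)→404800 …(+1); best=14600 via (B,hash)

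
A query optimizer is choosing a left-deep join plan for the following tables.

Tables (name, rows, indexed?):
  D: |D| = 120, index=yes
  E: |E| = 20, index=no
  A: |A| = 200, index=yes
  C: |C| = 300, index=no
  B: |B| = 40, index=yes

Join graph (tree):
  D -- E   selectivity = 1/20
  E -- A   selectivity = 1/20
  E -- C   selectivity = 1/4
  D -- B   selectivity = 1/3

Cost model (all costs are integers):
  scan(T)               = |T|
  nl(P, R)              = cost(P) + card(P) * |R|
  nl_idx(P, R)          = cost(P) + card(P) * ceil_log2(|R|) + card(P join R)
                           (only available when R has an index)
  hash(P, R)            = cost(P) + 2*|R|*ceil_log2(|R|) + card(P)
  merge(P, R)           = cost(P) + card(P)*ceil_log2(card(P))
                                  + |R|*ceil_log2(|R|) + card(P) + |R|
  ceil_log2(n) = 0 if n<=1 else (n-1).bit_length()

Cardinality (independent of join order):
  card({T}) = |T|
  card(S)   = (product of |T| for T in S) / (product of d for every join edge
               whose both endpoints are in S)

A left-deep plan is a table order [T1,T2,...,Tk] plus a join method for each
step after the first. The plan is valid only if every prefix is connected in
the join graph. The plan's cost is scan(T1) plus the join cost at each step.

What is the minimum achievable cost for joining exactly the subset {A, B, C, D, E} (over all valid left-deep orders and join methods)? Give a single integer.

Selinger DP over subsets of {A,B,C,D,E}:
  {D}: scan cost=120, card=120
  {E}: scan cost=20, card=20
  {A}: scan cost=200, card=200
  {C}: scan cost=300, card=300
  {B}: scan cost=40, card=40
  {DE}: card=120; try (D,nl_idx)→280, (E,hash)→440, (D,merge)→1100, (E,merge)→1200, (D,hash)→1720, (D,nl)→2420 …(+1); best=280 via (D,nl_idx)
  {BD}: card=1600; try (B,hash)→720, (D,merge)→1280, (B,merge)→1360, (D,hash)→1760, (D,nl_idx)→1920, (B,nl_idx)→2440 …(+2); best=720 via (B,hash)
  {AE}: card=200; try (A,nl_idx)→380, (E,hash)→600, (A,merge)→1940, (E,merge)→2120, (A,hash)→3240, (A,nl)→4020 …(+1); best=380 via (A,nl_idx)
  {CE}: card=1500; try (E,hash)→800, (C,merge)→3140, (E,merge)→3420, (C,hash)→5440, (C,nl)→6020, (E,nl)→6300; best=800 via (E,hash)
  {ADE}: card=1200; try (D,hash)→2260, (A,nl_idx)→2440, (D,nl_idx)→2980, (A,merge)→3040, (D,merge)→3140, (A,hash)→3600 …(+2); best=2260 via (D,hash)
  {CDE}: card=9000; try (D,hash)→3980, (C,merge)→4240, (C,hash)→5800, (D,merge)→19760, (D,nl_idx)→20300, (C,nl)→36280 …(+1); best=3980 via (D,hash)
  {BDE}: card=1600; try (B,hash)→880, (B,merge)→1520, (E,hash)→2520, (B,nl_idx)→2600, (B,nl)→5080, (E,merge)→20040 …(+1); best=880 via (B,hash)
  {ACE}: card=15000; try (C,merge)→5180, (A,hash)→5500, (C,hash)→5980, (A,merge)→20600, (A,nl_idx)→27800, (C,nl)→60380 …(+1); best=5180 via (C,merge)
  {ACDE}: card=90000; try (C,hash)→8860, (A,hash)→16180, (C,merge)→19660, (D,hash)→21860, (A,merge)→140780, (A,nl_idx)→165980 …(+5); best=8860 via (C,hash)
  {ABDE}: card=16000; try (B,hash)→3940, (A,hash)→5680, (B,merge)→16940, (A,merge)→21880, (B,nl_idx)→25460, (A,nl_idx)→29680 …(+2); best=3940 via (B,hash)
  {BCDE}: card=120000; try (C,hash)→7880, (B,hash)→13460, (C,merge)→23080, (B,merge)→139260, (B,nl_idx)→177980, (B,nl)→363980 …(+1); best=7880 via (C,hash)
  {ABCDE}: card=1200000; try (C,hash)→25340, (B,hash)→99340, (A,hash)→131080, (C,merge)→246940, (B,merge)→1629140, (B,nl_idx)→1748860 …(+5); best=25340 via (C,hash)

25340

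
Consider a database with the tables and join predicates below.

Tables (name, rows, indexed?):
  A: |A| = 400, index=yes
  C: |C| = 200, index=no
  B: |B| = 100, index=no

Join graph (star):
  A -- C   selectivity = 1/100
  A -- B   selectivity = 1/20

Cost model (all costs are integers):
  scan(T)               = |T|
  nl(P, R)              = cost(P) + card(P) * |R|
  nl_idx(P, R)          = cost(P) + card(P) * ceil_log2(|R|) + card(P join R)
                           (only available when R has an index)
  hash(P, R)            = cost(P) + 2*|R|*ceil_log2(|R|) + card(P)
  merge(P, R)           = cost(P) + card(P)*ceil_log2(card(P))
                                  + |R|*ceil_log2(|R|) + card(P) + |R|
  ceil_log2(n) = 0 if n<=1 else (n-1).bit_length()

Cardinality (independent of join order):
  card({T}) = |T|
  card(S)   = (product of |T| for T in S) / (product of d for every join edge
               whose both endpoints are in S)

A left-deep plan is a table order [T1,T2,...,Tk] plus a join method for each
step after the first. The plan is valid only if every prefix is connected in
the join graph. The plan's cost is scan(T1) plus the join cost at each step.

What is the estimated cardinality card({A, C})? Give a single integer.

800

Tables in S: A(400), C(200)
Edges inside S: A-C(d=100)
numerator = 400 * 200 = 80000
denominator = 100 = 100
card(S) = 80000 / 100 = 800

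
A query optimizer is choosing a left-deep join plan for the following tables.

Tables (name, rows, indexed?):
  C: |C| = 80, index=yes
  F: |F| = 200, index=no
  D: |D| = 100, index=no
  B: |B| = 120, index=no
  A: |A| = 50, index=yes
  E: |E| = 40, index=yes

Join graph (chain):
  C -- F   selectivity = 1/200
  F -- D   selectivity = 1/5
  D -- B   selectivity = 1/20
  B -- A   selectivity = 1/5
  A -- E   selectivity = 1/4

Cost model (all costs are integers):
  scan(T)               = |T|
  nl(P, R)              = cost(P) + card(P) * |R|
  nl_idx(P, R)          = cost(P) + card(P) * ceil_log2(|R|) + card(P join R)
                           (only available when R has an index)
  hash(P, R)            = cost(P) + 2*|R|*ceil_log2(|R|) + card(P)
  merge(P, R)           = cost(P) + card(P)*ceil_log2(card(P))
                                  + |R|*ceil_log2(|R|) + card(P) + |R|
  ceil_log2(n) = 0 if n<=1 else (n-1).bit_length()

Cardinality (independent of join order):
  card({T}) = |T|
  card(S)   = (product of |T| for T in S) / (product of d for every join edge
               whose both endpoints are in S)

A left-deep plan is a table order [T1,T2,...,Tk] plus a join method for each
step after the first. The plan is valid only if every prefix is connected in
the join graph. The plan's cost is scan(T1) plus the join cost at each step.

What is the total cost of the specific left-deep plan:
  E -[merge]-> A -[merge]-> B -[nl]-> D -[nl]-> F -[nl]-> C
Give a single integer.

step 1: scan E: cost=40, card=40
step 2: join A via merge
    card(P join A) = 40*50/(4) = 500
    cost = 40 + 40*6 + 50*6 + 40 + 50 = 670
step 3: join B via merge
    card(P join B) = 500*120/(5) = 12000
    cost = 670 + 500*9 + 120*7 + 500 + 120 = 6630
step 4: join D via nl
    card(P join D) = 12000*100/(20) = 60000
    cost = 6630 + 12000*100 = 1206630
step 5: join F via nl
    card(P join F) = 60000*200/(5) = 2400000
    cost = 1206630 + 60000*200 = 13206630
step 6: join C via nl
    card(P join C) = 2400000*80/(200) = 960000
    cost = 13206630 + 2400000*80 = 205206630

205206630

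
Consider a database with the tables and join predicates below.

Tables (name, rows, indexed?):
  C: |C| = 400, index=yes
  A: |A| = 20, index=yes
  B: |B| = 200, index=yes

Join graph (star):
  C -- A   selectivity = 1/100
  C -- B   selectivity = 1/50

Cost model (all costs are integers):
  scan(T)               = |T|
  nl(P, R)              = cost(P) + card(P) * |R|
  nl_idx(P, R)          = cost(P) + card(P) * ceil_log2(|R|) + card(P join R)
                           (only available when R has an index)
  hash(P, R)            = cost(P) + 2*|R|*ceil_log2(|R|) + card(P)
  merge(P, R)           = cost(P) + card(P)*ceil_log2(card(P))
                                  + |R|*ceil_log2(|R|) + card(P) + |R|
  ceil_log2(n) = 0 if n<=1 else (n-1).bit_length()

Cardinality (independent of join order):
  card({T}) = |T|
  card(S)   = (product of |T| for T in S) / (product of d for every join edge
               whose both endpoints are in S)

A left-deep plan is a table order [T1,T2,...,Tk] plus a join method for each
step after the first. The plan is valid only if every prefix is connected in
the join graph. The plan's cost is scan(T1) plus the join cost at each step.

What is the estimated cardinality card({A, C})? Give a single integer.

Tables in S: A(20), C(400)
Edges inside S: C-A(d=100)
numerator = 20 * 400 = 8000
denominator = 100 = 100
card(S) = 8000 / 100 = 80

80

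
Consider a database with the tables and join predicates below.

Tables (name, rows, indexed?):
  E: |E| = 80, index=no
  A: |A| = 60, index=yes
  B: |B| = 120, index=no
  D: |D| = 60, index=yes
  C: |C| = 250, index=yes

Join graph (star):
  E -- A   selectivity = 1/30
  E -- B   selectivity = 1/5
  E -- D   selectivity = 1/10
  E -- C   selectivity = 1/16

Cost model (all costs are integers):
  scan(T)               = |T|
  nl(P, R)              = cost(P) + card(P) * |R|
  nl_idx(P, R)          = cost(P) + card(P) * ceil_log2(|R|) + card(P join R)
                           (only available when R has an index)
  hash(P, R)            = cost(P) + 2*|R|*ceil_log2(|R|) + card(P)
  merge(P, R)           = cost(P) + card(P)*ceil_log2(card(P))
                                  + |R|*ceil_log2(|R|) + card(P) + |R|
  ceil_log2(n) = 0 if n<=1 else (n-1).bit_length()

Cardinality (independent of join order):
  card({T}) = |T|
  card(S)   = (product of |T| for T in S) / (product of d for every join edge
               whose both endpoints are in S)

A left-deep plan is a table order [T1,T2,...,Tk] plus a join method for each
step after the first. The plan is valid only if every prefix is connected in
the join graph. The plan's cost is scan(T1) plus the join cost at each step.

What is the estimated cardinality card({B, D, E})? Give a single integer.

Tables in S: B(120), D(60), E(80)
Edges inside S: E-B(d=5), E-D(d=10)
numerator = 120 * 60 * 80 = 576000
denominator = 5 * 10 = 50
card(S) = 576000 / 50 = 11520

11520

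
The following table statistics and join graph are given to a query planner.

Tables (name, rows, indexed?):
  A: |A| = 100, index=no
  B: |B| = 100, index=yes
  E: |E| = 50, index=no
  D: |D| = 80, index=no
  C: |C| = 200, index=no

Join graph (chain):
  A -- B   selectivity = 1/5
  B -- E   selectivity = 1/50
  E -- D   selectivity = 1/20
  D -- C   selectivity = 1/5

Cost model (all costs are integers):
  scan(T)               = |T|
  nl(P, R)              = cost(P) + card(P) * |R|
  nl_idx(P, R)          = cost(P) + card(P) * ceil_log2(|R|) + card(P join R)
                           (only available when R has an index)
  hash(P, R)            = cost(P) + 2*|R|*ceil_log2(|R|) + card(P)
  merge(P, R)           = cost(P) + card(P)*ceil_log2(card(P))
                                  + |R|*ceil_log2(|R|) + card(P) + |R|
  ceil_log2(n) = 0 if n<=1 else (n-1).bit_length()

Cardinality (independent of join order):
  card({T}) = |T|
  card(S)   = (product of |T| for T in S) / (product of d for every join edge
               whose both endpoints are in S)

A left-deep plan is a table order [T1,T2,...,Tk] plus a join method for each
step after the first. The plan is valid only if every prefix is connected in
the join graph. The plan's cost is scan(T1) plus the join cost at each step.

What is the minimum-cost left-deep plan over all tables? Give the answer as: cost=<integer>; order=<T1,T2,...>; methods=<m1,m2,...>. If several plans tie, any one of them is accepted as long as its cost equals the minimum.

cost=14720; order=E,B,D,A,C; methods=nl_idx,hash,hash,hash

Selinger DP (subsets sized 1..n):
  {A}: scan cost=100, card=100
  {B}: scan cost=100, card=100
  {E}: scan cost=50, card=50
  {D}: scan cost=80, card=80
  {C}: scan cost=200, card=200
  {AB}: card=2000; try (B,hash)→1600, (A,hash)→1600, (B,merge)→1700, (A,merge)→1700, (B,nl_idx)→2800, (B,nl)→10100 …(+1); best=1600 via (B,hash)
  {BE}: card=100; try (B,nl_idx)→500, (E,hash)→800, (B,merge)→1200, (E,merge)→1250, (B,hash)→1500, (B,nl)→5050 …(+1); best=500 via (B,nl_idx)
  {DE}: card=200; try (E,hash)→760, (D,merge)→1040, (E,merge)→1070, (D,hash)→1220, (D,nl)→4050, (E,nl)→4080; best=760 via (E,hash)
  {CD}: card=3200; try (D,hash)→1520, (C,merge)→2520, (D,merge)→2640, (C,hash)→3360, (C,nl)→16080, (D,nl)→16200; best=1520 via (D,hash)
  {ABE}: card=2000; try (A,hash)→2000, (A,merge)→2100, (E,hash)→4200, (A,nl)→10500, (E,merge)→25950, (E,nl)→101600; best=2000 via (A,hash)
  {BDE}: card=400; try (D,hash)→1720, (D,merge)→1940, (B,hash)→2360, (B,nl_idx)→2560, (B,merge)→3360, (D,nl)→8500 …(+1); best=1720 via (D,hash)
  {CDE}: card=8000; try (C,hash)→4160, (C,merge)→4360, (E,hash)→5320, (C,nl)→40760, (E,merge)→43470, (E,nl)→161520; best=4160 via (C,hash)
  {ABDE}: card=8000; try (A,hash)→3520, (D,hash)→5120, (A,merge)→6520, (D,merge)→26640, (A,nl)→41720, (D,nl)→162000; best=3520 via (A,hash)
  {BCDE}: card=16000; try (C,hash)→5320, (C,merge)→7520, (B,hash)→13560, (B,nl_idx)→76160, (C,nl)→81720, (B,merge)→116960 …(+1); best=5320 via (C,hash)
  {ABCDE}: card=320000; try (C,hash)→14720, (A,hash)→22720, (C,merge)→117320, (A,merge)→246120, (C,nl)→1603520, (A,nl)→1605320; best=14720 via (C,hash)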